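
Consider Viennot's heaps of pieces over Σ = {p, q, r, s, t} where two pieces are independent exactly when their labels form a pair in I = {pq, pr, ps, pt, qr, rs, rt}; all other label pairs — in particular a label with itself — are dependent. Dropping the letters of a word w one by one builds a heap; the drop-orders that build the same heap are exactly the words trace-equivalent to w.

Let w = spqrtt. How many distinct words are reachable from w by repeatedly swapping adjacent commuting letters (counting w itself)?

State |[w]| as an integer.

drop 0:s onto floor
drop 1:p onto floor
drop 2:q onto {0:s}
drop 3:r onto floor
drop 4:t onto {2:q}
drop 5:t onto {4:t}
ground layer = {0:s, 1:p, 3:r}
drop-orders for the pieces not yet dropped (sum over which currently-grounded one goes next):
  1 to go: {1} 1  {3} 1  {5} 1
  2 to go: {1,3} 2  {1,5} 2  {3,5} 2  {4,5} 1
  3 to go: {1,3,5} 6  {1,4,5} 3  {2,4,5} 1  {3,4,5} 3
  4 to go: {0,2,4,5} 1  {1,2,4,5} 4  {1,3,4,5} 12  {2,3,4,5} 4
  if 0:s drops first: 20 orders
  if 1:p drops first: 5 orders
  if 3:r drops first: 5 orders
heap linearizations: 30

30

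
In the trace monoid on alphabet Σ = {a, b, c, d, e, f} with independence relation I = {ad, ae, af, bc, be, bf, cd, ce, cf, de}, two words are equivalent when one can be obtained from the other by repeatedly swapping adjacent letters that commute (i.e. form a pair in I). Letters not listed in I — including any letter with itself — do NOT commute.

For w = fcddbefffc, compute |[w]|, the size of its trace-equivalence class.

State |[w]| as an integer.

585

drop 0:f onto floor
drop 1:c onto floor
drop 2:d onto {0:f}
drop 3:d onto {2:d}
drop 4:b onto {3:d}
drop 5:e onto {0:f}
drop 6:f onto {3:d, 5:e}
drop 7:f onto {6:f}
drop 8:f onto {7:f}
drop 9:c onto {1:c}
ground layer = {0:f, 1:c}
drop-orders for the pieces not yet dropped (sum over which currently-grounded one goes next):
  1 to go: {4} 1  {8} 1  {9} 1
  2 to go: {1,9} 1  {4,8} 2  {4,9} 2  {7,8} 1  {8,9} 2
  3 to go: {1,4,9} 3  {1,8,9} 3  {4,7,8} 3  {4,8,9} 6  {6,7,8} 1  {7,8,9} 3
  4 to go: {1,4,8,9} 12  {1,7,8,9} 6  {4,6,7,8} 4  {4,7,8,9} 12  {5,6,7,8} 1  {6,7,8,9} 4
  5 to go: {1,4,7,8,9} 30  {1,6,7,8,9} 10  {3,4,6,7,8} 4  {4,5,6,7,8} 5  {4,6,7,8,9} 20  {5,6,7,8,9} 5
  6 to go: {1,4,6,7,8,9} 60  {1,5,6,7,8,9} 15  {2,3,4,6,7,8} 4  {3,4,5,6,7,8} 9  {3,4,6,7,8,9} 24  {4,5,6,7,8,9} 30
  7 to go: {1,3,4,6,7,8,9} 84  {1,4,5,6,7,8,9} 105  {2,3,4,5,6,7,8} 13  {2,3,4,6,7,8,9} 28  {3,4,5,6,7,8,9} 63
  8 to go: {0,2,3,4,5,6,7,8} 13  {1,2,3,4,6,7,8,9} 112  {1,3,4,5,6,7,8,9} 252  {2,3,4,5,6,7,8,9} 104
  if 0:f drops first: 468 orders
  if 1:c drops first: 117 orders
heap linearizations: 585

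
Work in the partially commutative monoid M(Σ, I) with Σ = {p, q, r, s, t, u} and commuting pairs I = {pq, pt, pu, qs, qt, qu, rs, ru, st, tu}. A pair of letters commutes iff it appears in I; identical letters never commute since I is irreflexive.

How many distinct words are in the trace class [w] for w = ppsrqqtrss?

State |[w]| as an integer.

168

0(p) covers ∅
1(p) covers 0:p
2(s) covers 1:p
3(r) covers 1:p
4(q) covers 3:r
5(q) covers 4:q
6(t) covers 3:r
7(r) covers 5:q, 6:t
8(s) covers 2:s
9(s) covers 8:s
floor of heap: 0:p
completions by unplaced set U, small U first (add the entries for U minus each lowest piece of U):
  |U|=1: {7}:1  {9}:1
  |U|=2: {5,7}:1  {6,7}:1  {7,9}:2  {8,9}:1
  |U|=3: {2,8,9}:1  {4,5,7}:1  {5,6,7}:2  {5,7,9}:3  {6,7,9}:3  {7,8,9}:3
  |U|=4: {2,7,8,9}:4  {4,5,6,7}:3  {4,5,7,9}:4  {5,6,7,9}:8  {5,7,8,9}:6  {6,7,8,9}:6
  |U|=5: {2,5,7,8,9}:10  {2,6,7,8,9}:10  {3,4,5,6,7}:3  {4,5,6,7,9}:15  {4,5,7,8,9}:10  {5,6,7,8,9}:20
  |U|=6: {2,4,5,7,8,9}:20  {2,5,6,7,8,9}:40  {3,4,5,6,7,9}:18  {4,5,6,7,8,9}:45
  |U|=7: {2,4,5,6,7,8,9}:105  {3,4,5,6,7,8,9}:63
  |U|=8: {2,3,4,5,6,7,8,9}:168
  start at 0(p): 168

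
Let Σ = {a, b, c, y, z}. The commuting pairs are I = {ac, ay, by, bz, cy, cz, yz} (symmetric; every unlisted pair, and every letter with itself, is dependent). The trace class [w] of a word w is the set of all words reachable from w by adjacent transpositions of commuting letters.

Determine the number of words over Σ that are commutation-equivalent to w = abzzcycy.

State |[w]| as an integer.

280

0(a) covers ∅
1(b) covers 0:a
2(z) covers 0:a
3(z) covers 2:z
4(c) covers 1:b
5(y) covers ∅
6(c) covers 4:c
7(y) covers 5:y
floor of heap: 0:a, 5:y
completions by unplaced set U, small U first (add the entries for U minus each lowest piece of U):
  |U|=1: {3}:1  {6}:1  {7}:1
  |U|=2: {2,3}:1  {3,6}:2  {3,7}:2  {4,6}:1  {5,7}:1  {6,7}:2
  |U|=3: {1,4,6}:1  {2,3,6}:3  {2,3,7}:3  {3,4,6}:3  {3,5,7}:3  {3,6,7}:6  {4,6,7}:3  {5,6,7}:3
  |U|=4: {1,3,4,6}:4  {1,4,6,7}:4  {2,3,4,6}:6  {2,3,5,7}:6  {2,3,6,7}:12  {3,4,6,7}:12  {3,5,6,7}:12  {4,5,6,7}:6
  |U|=5: {1,2,3,4,6}:10  {1,3,4,6,7}:20  {1,4,5,6,7}:10  {2,3,4,6,7}:30  {2,3,5,6,7}:30  {3,4,5,6,7}:30
  |U|=6: {0,1,2,3,4,6}:10  {1,2,3,4,6,7}:60  {1,3,4,5,6,7}:60  {2,3,4,5,6,7}:90
  start at 0(a): 210
  start at 5(y): 70
sum over floor = 280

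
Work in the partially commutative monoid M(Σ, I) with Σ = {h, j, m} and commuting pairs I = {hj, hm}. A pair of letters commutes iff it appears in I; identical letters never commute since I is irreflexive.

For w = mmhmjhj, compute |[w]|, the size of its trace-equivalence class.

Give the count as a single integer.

21

drop 0:m onto floor
drop 1:m onto {0:m}
drop 2:h onto floor
drop 3:m onto {1:m}
drop 4:j onto {3:m}
drop 5:h onto {2:h}
drop 6:j onto {4:j}
ground layer = {0:m, 2:h}
drop-orders for the pieces not yet dropped (sum over which currently-grounded one goes next):
  1 to go: {5} 1  {6} 1
  2 to go: {2,5} 1  {4,6} 1  {5,6} 2
  3 to go: {2,5,6} 3  {3,4,6} 1  {4,5,6} 3
  4 to go: {1,3,4,6} 1  {2,4,5,6} 6  {3,4,5,6} 4
  5 to go: {0,1,3,4,6} 1  {1,3,4,5,6} 5  {2,3,4,5,6} 10
  if 0:m drops first: 15 orders
  if 2:h drops first: 6 orders
heap linearizations: 21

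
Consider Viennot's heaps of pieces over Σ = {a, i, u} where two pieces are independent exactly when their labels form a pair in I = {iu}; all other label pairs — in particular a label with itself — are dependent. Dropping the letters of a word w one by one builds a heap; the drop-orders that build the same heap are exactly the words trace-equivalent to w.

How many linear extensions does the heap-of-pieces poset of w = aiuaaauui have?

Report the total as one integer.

drop 0:a onto floor
drop 1:i onto {0:a}
drop 2:u onto {0:a}
drop 3:a onto {1:i, 2:u}
drop 4:a onto {3:a}
drop 5:a onto {4:a}
drop 6:u onto {5:a}
drop 7:u onto {6:u}
drop 8:i onto {5:a}
ground layer = {0:a}
drop-orders for the pieces not yet dropped (sum over which currently-grounded one goes next):
  1 to go: {7} 1  {8} 1
  2 to go: {6,7} 1  {7,8} 2
  3 to go: {6,7,8} 3
  4 to go: {5,6,7,8} 3
  5 to go: {4,5,6,7,8} 3
  6 to go: {3,4,5,6,7,8} 3
  7 to go: {1,3,4,5,6,7,8} 3  {2,3,4,5,6,7,8} 3
  if 0:a drops first: 6 orders

6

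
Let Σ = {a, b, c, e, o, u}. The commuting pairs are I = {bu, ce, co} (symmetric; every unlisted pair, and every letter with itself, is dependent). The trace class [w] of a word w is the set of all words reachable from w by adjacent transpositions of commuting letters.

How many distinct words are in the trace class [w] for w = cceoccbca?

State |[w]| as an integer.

15

0(c) covers ∅
1(c) covers 0:c
2(e) covers ∅
3(o) covers 2:e
4(c) covers 1:c
5(c) covers 4:c
6(b) covers 3:o, 5:c
7(c) covers 6:b
8(a) covers 7:c
floor of heap: 0:c, 2:e
completions by unplaced set U, small U first (add the entries for U minus each lowest piece of U):
  |U|=1: {8}:1
  |U|=2: {7,8}:1
  |U|=3: {6,7,8}:1
  |U|=4: {3,6,7,8}:1  {5,6,7,8}:1
  |U|=5: {2,3,6,7,8}:1  {3,5,6,7,8}:2  {4,5,6,7,8}:1
  |U|=6: {1,4,5,6,7,8}:1  {2,3,5,6,7,8}:3  {3,4,5,6,7,8}:3
  |U|=7: {0,1,4,5,6,7,8}:1  {1,3,4,5,6,7,8}:4  {2,3,4,5,6,7,8}:6
  start at 0(c): 10
  start at 2(e): 5
sum over floor = 15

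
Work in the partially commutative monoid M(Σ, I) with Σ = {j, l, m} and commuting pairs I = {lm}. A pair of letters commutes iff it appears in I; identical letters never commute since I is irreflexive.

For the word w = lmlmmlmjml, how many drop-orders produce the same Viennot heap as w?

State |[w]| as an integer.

70

#0=l has no predecessor
#1=m has no predecessor
#2=l depends on [0:l]
#3=m depends on [1:m]
#4=m depends on [3:m]
#5=l depends on [2:l]
#6=m depends on [4:m]
#7=j depends on [5:l, 6:m]
#8=m depends on [7:j]
#9=l depends on [7:j]
sources: [0:l, 1:m]
N(rest) = Σ N(rest − s) over sources s of rest; N(one piece) = 1:
  size 1 → [8]=1  [9]=1
  size 2 → [8,9]=2
  size 3 → [7,8,9]=2
  size 4 → [5,7,8,9]=2  [6,7,8,9]=2
  size 5 → [2,5,7,8,9]=2  [4,6,7,8,9]=2  [5,6,7,8,9]=4
  size 6 → [0,2,5,7,8,9]=2  [2,5,6,7,8,9]=6  [3,4,6,7,8,9]=2  [4,5,6,7,8,9]=6
  size 7 → [0,2,5,6,7,8,9]=8  [1,3,4,6,7,8,9]=2  [2,4,5,6,7,8,9]=12  [3,4,5,6,7,8,9]=8
  size 8 → [0,2,4,5,6,7,8,9]=20  [1,3,4,5,6,7,8,9]=10  [2,3,4,5,6,7,8,9]=20
  first=0(l) contributes 30
  first=1(m) contributes 40
|[w]| = 70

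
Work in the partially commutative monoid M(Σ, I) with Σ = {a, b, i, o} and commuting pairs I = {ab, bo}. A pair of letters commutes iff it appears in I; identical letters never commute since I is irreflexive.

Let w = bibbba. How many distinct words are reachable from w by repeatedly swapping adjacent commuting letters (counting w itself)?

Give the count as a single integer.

4

piece 0:b — minimal
piece 1:i rests on {0:b}
piece 2:b rests on {1:i}
piece 3:b rests on {2:b}
piece 4:b rests on {3:b}
piece 5:a rests on {1:i}
minimal pieces: {0:b}
ways to finish when only these pieces remain (= sum over removing one remaining piece with nothing left below it):
  1 left: {4}→1  {5}→1
  2 left: {3,4}→1  {4,5}→2
  3 left: {2,3,4}→1  {3,4,5}→3
  4 left: {2,3,4,5}→4
  placing 0:b first → 4 extensions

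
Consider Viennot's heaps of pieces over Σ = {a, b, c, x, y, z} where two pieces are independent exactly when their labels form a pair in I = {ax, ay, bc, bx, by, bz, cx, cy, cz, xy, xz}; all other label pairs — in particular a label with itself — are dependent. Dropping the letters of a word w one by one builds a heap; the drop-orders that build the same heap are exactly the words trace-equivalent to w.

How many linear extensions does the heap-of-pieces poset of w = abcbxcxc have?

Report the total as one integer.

280

drop 0:a onto floor
drop 1:b onto {0:a}
drop 2:c onto {0:a}
drop 3:b onto {1:b}
drop 4:x onto floor
drop 5:c onto {2:c}
drop 6:x onto {4:x}
drop 7:c onto {5:c}
ground layer = {0:a, 4:x}
drop-orders for the pieces not yet dropped (sum over which currently-grounded one goes next):
  1 to go: {3} 1  {6} 1  {7} 1
  2 to go: {1,3} 1  {3,6} 2  {3,7} 2  {4,6} 1  {5,7} 1  {6,7} 2
  3 to go: {1,3,6} 3  {1,3,7} 3  {2,5,7} 1  {3,4,6} 3  {3,5,7} 3  {3,6,7} 6  {4,6,7} 3  {5,6,7} 3
  4 to go: {1,3,4,6} 6  {1,3,5,7} 6  {1,3,6,7} 12  {2,3,5,7} 4  {2,5,6,7} 4  {3,4,6,7} 12  {3,5,6,7} 12  {4,5,6,7} 6
  5 to go: {1,2,3,5,7} 10  {1,3,4,6,7} 30  {1,3,5,6,7} 30  {2,3,5,6,7} 20  {2,4,5,6,7} 10  {3,4,5,6,7} 30
  6 to go: {0,1,2,3,5,7} 10  {1,2,3,5,6,7} 60  {1,3,4,5,6,7} 90  {2,3,4,5,6,7} 60
  if 0:a drops first: 210 orders
  if 4:x drops first: 70 orders
heap linearizations: 280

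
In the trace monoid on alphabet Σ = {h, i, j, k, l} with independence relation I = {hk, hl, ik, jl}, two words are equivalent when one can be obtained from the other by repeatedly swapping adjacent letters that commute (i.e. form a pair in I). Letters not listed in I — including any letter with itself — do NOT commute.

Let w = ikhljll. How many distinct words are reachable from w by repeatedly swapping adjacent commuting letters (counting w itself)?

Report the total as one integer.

piece 0:i — minimal
piece 1:k — minimal
piece 2:h rests on {0:i}
piece 3:l rests on {0:i, 1:k}
piece 4:j rests on {1:k, 2:h}
piece 5:l rests on {3:l}
piece 6:l rests on {5:l}
minimal pieces: {0:i, 1:k}
ways to finish when only these pieces remain (= sum over removing one remaining piece with nothing left below it):
  1 left: {4}→1  {6}→1
  2 left: {2,4}→1  {4,6}→2  {5,6}→1
  3 left: {2,4,6}→3  {3,5,6}→1  {4,5,6}→3
  4 left: {2,4,5,6}→6  {3,4,5,6}→4
  5 left: {1,3,4,5,6}→4  {2,3,4,5,6}→10
  placing 0:i first → 14 extensions
  placing 1:k first → 10 extensions
total linear extensions = 24

24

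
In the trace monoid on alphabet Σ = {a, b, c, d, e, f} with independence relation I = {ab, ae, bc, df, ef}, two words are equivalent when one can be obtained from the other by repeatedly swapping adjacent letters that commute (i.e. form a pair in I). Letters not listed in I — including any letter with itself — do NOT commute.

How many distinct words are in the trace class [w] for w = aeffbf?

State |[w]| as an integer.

4

#0=a has no predecessor
#1=e has no predecessor
#2=f depends on [0:a]
#3=f depends on [2:f]
#4=b depends on [1:e, 3:f]
#5=f depends on [4:b]
sources: [0:a, 1:e]
N(rest) = Σ N(rest − s) over sources s of rest; N(one piece) = 1:
  size 1 → [5]=1
  size 2 → [4,5]=1
  size 3 → [1,4,5]=1  [3,4,5]=1
  size 4 → [1,3,4,5]=2  [2,3,4,5]=1
  first=0(a) contributes 3
  first=1(e) contributes 1
|[w]| = 4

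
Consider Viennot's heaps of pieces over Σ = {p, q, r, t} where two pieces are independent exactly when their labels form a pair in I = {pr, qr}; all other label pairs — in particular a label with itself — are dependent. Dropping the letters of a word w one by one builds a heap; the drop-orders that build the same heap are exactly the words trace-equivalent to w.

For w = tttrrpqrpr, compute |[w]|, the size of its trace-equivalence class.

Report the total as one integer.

35

0(t) covers ∅
1(t) covers 0:t
2(t) covers 1:t
3(r) covers 2:t
4(r) covers 3:r
5(p) covers 2:t
6(q) covers 5:p
7(r) covers 4:r
8(p) covers 6:q
9(r) covers 7:r
floor of heap: 0:t
completions by unplaced set U, small U first (add the entries for U minus each lowest piece of U):
  |U|=1: {8}:1  {9}:1
  |U|=2: {6,8}:1  {7,9}:1  {8,9}:2
  |U|=3: {4,7,9}:1  {5,6,8}:1  {6,8,9}:3  {7,8,9}:3
  |U|=4: {3,4,7,9}:1  {4,7,8,9}:4  {5,6,8,9}:4  {6,7,8,9}:6
  |U|=5: {3,4,7,8,9}:5  {4,6,7,8,9}:10  {5,6,7,8,9}:10
  |U|=6: {3,4,6,7,8,9}:15  {4,5,6,7,8,9}:20
  |U|=7: {3,4,5,6,7,8,9}:35
  |U|=8: {2,3,4,5,6,7,8,9}:35
  start at 0(t): 35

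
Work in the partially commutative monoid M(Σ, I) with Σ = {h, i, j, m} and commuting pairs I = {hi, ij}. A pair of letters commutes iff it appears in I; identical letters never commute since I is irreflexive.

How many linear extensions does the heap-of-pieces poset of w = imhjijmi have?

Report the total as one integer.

0(i) covers ∅
1(m) covers 0:i
2(h) covers 1:m
3(j) covers 2:h
4(i) covers 1:m
5(j) covers 3:j
6(m) covers 4:i, 5:j
7(i) covers 6:m
floor of heap: 0:i
completions by unplaced set U, small U first (add the entries for U minus each lowest piece of U):
  |U|=1: {7}:1
  |U|=2: {6,7}:1
  |U|=3: {4,6,7}:1  {5,6,7}:1
  |U|=4: {3,5,6,7}:1  {4,5,6,7}:2
  |U|=5: {2,3,5,6,7}:1  {3,4,5,6,7}:3
  |U|=6: {2,3,4,5,6,7}:4
  start at 0(i): 4

4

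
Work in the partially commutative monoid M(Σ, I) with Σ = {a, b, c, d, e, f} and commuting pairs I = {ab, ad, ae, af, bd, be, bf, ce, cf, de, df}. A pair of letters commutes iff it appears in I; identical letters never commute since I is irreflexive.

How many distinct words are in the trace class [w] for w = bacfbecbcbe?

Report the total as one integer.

330

piece 0:b — minimal
piece 1:a — minimal
piece 2:c rests on {0:b, 1:a}
piece 3:f — minimal
piece 4:b rests on {2:c}
piece 5:e rests on {3:f}
piece 6:c rests on {4:b}
piece 7:b rests on {6:c}
piece 8:c rests on {7:b}
piece 9:b rests on {8:c}
piece 10:e rests on {5:e}
minimal pieces: {0:b, 1:a, 3:f}
ways to finish when only these pieces remain (= sum over removing one remaining piece with nothing left below it):
  1 left: {9}→1  {10}→1
  2 left: {5,10}→1  {8,9}→1  {9,10}→2
  3 left: {3,5,10}→1  {5,9,10}→3  {7,8,9}→1  {8,9,10}→3
  4 left: {3,5,9,10}→4  {5,8,9,10}→6  {6,7,8,9}→1  {7,8,9,10}→4
  5 left: {3,5,8,9,10}→10  {4,6,7,8,9}→1  {5,7,8,9,10}→10  {6,7,8,9,10}→5
  6 left: {2,4,6,7,8,9}→1  {3,5,7,8,9,10}→20  {4,6,7,8,9,10}→6  {5,6,7,8,9,10}→15
  7 left: {0,2,4,6,7,8,9}→1  {1,2,4,6,7,8,9}→1  {2,4,6,7,8,9,10}→7  {3,5,6,7,8,9,10}→35  {4,5,6,7,8,9,10}→21
  8 left: {0,1,2,4,6,7,8,9}→2  {0,2,4,6,7,8,9,10}→8  {1,2,4,6,7,8,9,10}→8  {2,4,5,6,7,8,9,10}→28  {3,4,5,6,7,8,9,10}→56
  9 left: {0,1,2,4,6,7,8,9,10}→18  {0,2,4,5,6,7,8,9,10}→36  {1,2,4,5,6,7,8,9,10}→36  {2,3,4,5,6,7,8,9,10}→84
  placing 0:b first → 120 extensions
  placing 1:a first → 120 extensions
  placing 3:f first → 90 extensions
total linear extensions = 330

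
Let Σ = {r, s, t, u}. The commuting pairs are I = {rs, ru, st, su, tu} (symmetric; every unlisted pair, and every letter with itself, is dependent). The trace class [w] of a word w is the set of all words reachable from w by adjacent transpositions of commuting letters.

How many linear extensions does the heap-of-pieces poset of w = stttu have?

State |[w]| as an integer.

20

drop 0:s onto floor
drop 1:t onto floor
drop 2:t onto {1:t}
drop 3:t onto {2:t}
drop 4:u onto floor
ground layer = {0:s, 1:t, 4:u}
drop-orders for the pieces not yet dropped (sum over which currently-grounded one goes next):
  1 to go: {0} 1  {3} 1  {4} 1
  2 to go: {0,3} 2  {0,4} 2  {2,3} 1  {3,4} 2
  3 to go: {0,2,3} 3  {0,3,4} 6  {1,2,3} 1  {2,3,4} 3
  if 0:s drops first: 4 orders
  if 1:t drops first: 12 orders
  if 4:u drops first: 4 orders
heap linearizations: 20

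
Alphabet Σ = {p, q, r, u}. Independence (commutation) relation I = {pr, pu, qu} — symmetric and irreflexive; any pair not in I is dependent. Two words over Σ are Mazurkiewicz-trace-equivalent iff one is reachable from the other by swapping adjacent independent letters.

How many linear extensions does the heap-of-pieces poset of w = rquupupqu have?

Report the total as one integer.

70

#0=r has no predecessor
#1=q depends on [0:r]
#2=u depends on [0:r]
#3=u depends on [2:u]
#4=p depends on [1:q]
#5=u depends on [3:u]
#6=p depends on [4:p]
#7=q depends on [6:p]
#8=u depends on [5:u]
sources: [0:r]
N(rest) = Σ N(rest − s) over sources s of rest; N(one piece) = 1:
  size 1 → [7]=1  [8]=1
  size 2 → [5,8]=1  [6,7]=1  [7,8]=2
  size 3 → [3,5,8]=1  [4,6,7]=1  [5,7,8]=3  [6,7,8]=3
  size 4 → [1,4,6,7]=1  [2,3,5,8]=1  [3,5,7,8]=4  [4,6,7,8]=4  [5,6,7,8]=6
  size 5 → [1,4,6,7,8]=5  [2,3,5,7,8]=5  [3,5,6,7,8]=10  [4,5,6,7,8]=10
  size 6 → [1,4,5,6,7,8]=15  [2,3,5,6,7,8]=15  [3,4,5,6,7,8]=20
  size 7 → [1,3,4,5,6,7,8]=35  [2,3,4,5,6,7,8]=35
  first=0(r) contributes 70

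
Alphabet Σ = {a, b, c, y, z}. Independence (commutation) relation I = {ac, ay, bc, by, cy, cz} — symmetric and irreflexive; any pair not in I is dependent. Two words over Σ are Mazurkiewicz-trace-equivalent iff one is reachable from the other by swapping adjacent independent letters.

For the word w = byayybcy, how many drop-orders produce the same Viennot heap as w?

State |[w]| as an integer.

0(b) covers ∅
1(y) covers ∅
2(a) covers 0:b
3(y) covers 1:y
4(y) covers 3:y
5(b) covers 2:a
6(c) covers ∅
7(y) covers 4:y
floor of heap: 0:b, 1:y, 6:c
completions by unplaced set U, small U first (add the entries for U minus each lowest piece of U):
  |U|=1: {5}:1  {6}:1  {7}:1
  |U|=2: {2,5}:1  {4,7}:1  {5,6}:2  {5,7}:2  {6,7}:2
  |U|=3: {0,2,5}:1  {2,5,6}:3  {2,5,7}:3  {3,4,7}:1  {4,5,7}:3  {4,6,7}:3  {5,6,7}:6
  |U|=4: {0,2,5,6}:4  {0,2,5,7}:4  {1,3,4,7}:1  {2,4,5,7}:6  {2,5,6,7}:12  {3,4,5,7}:4  {3,4,6,7}:4  {4,5,6,7}:12
  |U|=5: {0,2,4,5,7}:10  {0,2,5,6,7}:20  {1,3,4,5,7}:5  {1,3,4,6,7}:5  {2,3,4,5,7}:10  {2,4,5,6,7}:30  {3,4,5,6,7}:20
  |U|=6: {0,2,3,4,5,7}:20  {0,2,4,5,6,7}:60  {1,2,3,4,5,7}:15  {1,3,4,5,6,7}:30  {2,3,4,5,6,7}:60
  start at 0(b): 105
  start at 1(y): 140
  start at 6(c): 35
sum over floor = 280

280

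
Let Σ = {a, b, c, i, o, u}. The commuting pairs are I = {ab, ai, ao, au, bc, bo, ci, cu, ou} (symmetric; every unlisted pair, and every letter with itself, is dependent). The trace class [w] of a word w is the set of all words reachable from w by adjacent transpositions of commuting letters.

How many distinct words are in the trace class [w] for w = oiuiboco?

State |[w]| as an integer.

4

0(o) covers ∅
1(i) covers 0:o
2(u) covers 1:i
3(i) covers 2:u
4(b) covers 3:i
5(o) covers 3:i
6(c) covers 5:o
7(o) covers 6:c
floor of heap: 0:o
completions by unplaced set U, small U first (add the entries for U minus each lowest piece of U):
  |U|=1: {4}:1  {7}:1
  |U|=2: {4,7}:2  {6,7}:1
  |U|=3: {4,6,7}:3  {5,6,7}:1
  |U|=4: {4,5,6,7}:4
  |U|=5: {3,4,5,6,7}:4
  |U|=6: {2,3,4,5,6,7}:4
  start at 0(o): 4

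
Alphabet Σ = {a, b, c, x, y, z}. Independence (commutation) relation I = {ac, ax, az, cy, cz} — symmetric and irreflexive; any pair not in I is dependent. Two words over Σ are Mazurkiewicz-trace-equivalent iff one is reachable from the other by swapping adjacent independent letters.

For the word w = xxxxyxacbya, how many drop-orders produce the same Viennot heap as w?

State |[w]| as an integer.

drop 0:x onto floor
drop 1:x onto {0:x}
drop 2:x onto {1:x}
drop 3:x onto {2:x}
drop 4:y onto {3:x}
drop 5:x onto {4:y}
drop 6:a onto {4:y}
drop 7:c onto {5:x}
drop 8:b onto {6:a, 7:c}
drop 9:y onto {8:b}
drop 10:a onto {9:y}
ground layer = {0:x}
drop-orders for the pieces not yet dropped (sum over which currently-grounded one goes next):
  1 to go: {10} 1
  2 to go: {9,10} 1
  3 to go: {8,9,10} 1
  4 to go: {6,8,9,10} 1  {7,8,9,10} 1
  5 to go: {5,7,8,9,10} 1  {6,7,8,9,10} 2
  6 to go: {5,6,7,8,9,10} 3
  7 to go: {4,5,6,7,8,9,10} 3
  8 to go: {3,4,5,6,7,8,9,10} 3
  9 to go: {2,3,4,5,6,7,8,9,10} 3
  if 0:x drops first: 3 orders

3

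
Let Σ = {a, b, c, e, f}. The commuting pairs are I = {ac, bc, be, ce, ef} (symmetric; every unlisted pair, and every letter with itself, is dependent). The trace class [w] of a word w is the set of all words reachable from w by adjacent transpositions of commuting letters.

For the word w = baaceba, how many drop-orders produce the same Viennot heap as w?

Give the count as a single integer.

14

#0=b has no predecessor
#1=a depends on [0:b]
#2=a depends on [1:a]
#3=c has no predecessor
#4=e depends on [2:a]
#5=b depends on [2:a]
#6=a depends on [4:e, 5:b]
sources: [0:b, 3:c]
N(rest) = Σ N(rest − s) over sources s of rest; N(one piece) = 1:
  size 1 → [3]=1  [6]=1
  size 2 → [3,6]=2  [4,6]=1  [5,6]=1
  size 3 → [3,4,6]=3  [3,5,6]=3  [4,5,6]=2
  size 4 → [2,4,5,6]=2  [3,4,5,6]=8
  size 5 → [1,2,4,5,6]=2  [2,3,4,5,6]=10
  first=0(b) contributes 12
  first=3(c) contributes 2
|[w]| = 14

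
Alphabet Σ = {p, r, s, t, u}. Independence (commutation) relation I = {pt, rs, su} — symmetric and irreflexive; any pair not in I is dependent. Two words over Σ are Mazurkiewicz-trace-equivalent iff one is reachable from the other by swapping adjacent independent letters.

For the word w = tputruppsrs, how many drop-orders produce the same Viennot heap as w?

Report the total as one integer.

drop 0:t onto floor
drop 1:p onto floor
drop 2:u onto {0:t, 1:p}
drop 3:t onto {2:u}
drop 4:r onto {3:t}
drop 5:u onto {4:r}
drop 6:p onto {5:u}
drop 7:p onto {6:p}
drop 8:s onto {7:p}
drop 9:r onto {7:p}
drop 10:s onto {8:s}
ground layer = {0:t, 1:p}
drop-orders for the pieces not yet dropped (sum over which currently-grounded one goes next):
  1 to go: {9} 1  {10} 1
  2 to go: {8,10} 1  {9,10} 2
  3 to go: {8,9,10} 3
  4 to go: {7,8,9,10} 3
  5 to go: {6,7,8,9,10} 3
  6 to go: {5,6,7,8,9,10} 3
  7 to go: {4,5,6,7,8,9,10} 3
  8 to go: {3,4,5,6,7,8,9,10} 3
  9 to go: {2,3,4,5,6,7,8,9,10} 3
  if 0:t drops first: 3 orders
  if 1:p drops first: 3 orders
heap linearizations: 6

6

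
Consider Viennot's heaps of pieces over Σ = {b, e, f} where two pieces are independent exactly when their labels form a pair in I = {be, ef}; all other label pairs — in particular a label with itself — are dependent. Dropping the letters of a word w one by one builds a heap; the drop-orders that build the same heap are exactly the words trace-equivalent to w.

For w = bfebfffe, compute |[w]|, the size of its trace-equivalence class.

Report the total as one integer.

piece 0:b — minimal
piece 1:f rests on {0:b}
piece 2:e — minimal
piece 3:b rests on {1:f}
piece 4:f rests on {3:b}
piece 5:f rests on {4:f}
piece 6:f rests on {5:f}
piece 7:e rests on {2:e}
minimal pieces: {0:b, 2:e}
ways to finish when only these pieces remain (= sum over removing one remaining piece with nothing left below it):
  1 left: {6}→1  {7}→1
  2 left: {2,7}→1  {5,6}→1  {6,7}→2
  3 left: {2,6,7}→3  {4,5,6}→1  {5,6,7}→3
  4 left: {2,5,6,7}→6  {3,4,5,6}→1  {4,5,6,7}→4
  5 left: {1,3,4,5,6}→1  {2,4,5,6,7}→10  {3,4,5,6,7}→5
  6 left: {0,1,3,4,5,6}→1  {1,3,4,5,6,7}→6  {2,3,4,5,6,7}→15
  placing 0:b first → 21 extensions
  placing 2:e first → 7 extensions
total linear extensions = 28

28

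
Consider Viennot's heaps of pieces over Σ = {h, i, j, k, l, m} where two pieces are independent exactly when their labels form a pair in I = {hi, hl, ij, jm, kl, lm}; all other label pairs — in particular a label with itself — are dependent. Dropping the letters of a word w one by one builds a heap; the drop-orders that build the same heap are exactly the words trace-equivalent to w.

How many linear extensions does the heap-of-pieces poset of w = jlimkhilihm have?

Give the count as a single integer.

10

piece 0:j — minimal
piece 1:l rests on {0:j}
piece 2:i rests on {1:l}
piece 3:m rests on {2:i}
piece 4:k rests on {3:m}
piece 5:h rests on {4:k}
piece 6:i rests on {4:k}
piece 7:l rests on {6:i}
piece 8:i rests on {7:l}
piece 9:h rests on {5:h}
piece 10:m rests on {8:i, 9:h}
minimal pieces: {0:j}
ways to finish when only these pieces remain (= sum over removing one remaining piece with nothing left below it):
  1 left: {10}→1
  2 left: {8,10}→1  {9,10}→1
  3 left: {5,9,10}→1  {7,8,10}→1  {8,9,10}→2
  4 left: {5,8,9,10}→3  {6,7,8,10}→1  {7,8,9,10}→3
  5 left: {5,7,8,9,10}→6  {6,7,8,9,10}→4
  6 left: {5,6,7,8,9,10}→10
  7 left: {4,5,6,7,8,9,10}→10
  8 left: {3,4,5,6,7,8,9,10}→10
  9 left: {2,3,4,5,6,7,8,9,10}→10
  placing 0:j first → 10 extensions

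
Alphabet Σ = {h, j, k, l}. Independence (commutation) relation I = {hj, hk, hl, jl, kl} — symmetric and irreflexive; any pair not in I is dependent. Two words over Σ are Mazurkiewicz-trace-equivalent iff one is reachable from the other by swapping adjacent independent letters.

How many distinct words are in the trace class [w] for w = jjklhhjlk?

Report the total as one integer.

#0=j has no predecessor
#1=j depends on [0:j]
#2=k depends on [1:j]
#3=l has no predecessor
#4=h has no predecessor
#5=h depends on [4:h]
#6=j depends on [2:k]
#7=l depends on [3:l]
#8=k depends on [6:j]
sources: [0:j, 3:l, 4:h]
N(rest) = Σ N(rest − s) over sources s of rest; N(one piece) = 1:
  size 1 → [5]=1  [7]=1  [8]=1
  size 2 → [3,7]=1  [4,5]=1  [5,7]=2  [5,8]=2  [6,8]=1  [7,8]=2
  size 3 → [2,6,8]=1  [3,5,7]=3  [3,7,8]=3  [4,5,7]=3  [4,5,8]=3  [5,6,8]=3  [5,7,8]=6  [6,7,8]=3
  size 4 → [1,2,6,8]=1  [2,5,6,8]=4  [2,6,7,8]=4  [3,4,5,7]=6  [3,5,7,8]=12  [3,6,7,8]=6  [4,5,6,8]=6  [4,5,7,8]=12  [5,6,7,8]=12
  size 5 → [0,1,2,6,8]=1  [1,2,5,6,8]=5  [1,2,6,7,8]=5  [2,3,6,7,8]=10  [2,4,5,6,8]=10  [2,5,6,7,8]=20  [3,4,5,7,8]=30  [3,5,6,7,8]=30  [4,5,6,7,8]=30
  size 6 → [0,1,2,5,6,8]=6  [0,1,2,6,7,8]=6  [1,2,3,6,7,8]=15  [1,2,4,5,6,8]=15  [1,2,5,6,7,8]=30  [2,3,5,6,7,8]=60  [2,4,5,6,7,8]=60  [3,4,5,6,7,8]=90
  size 7 → [0,1,2,3,6,7,8]=21  [0,1,2,4,5,6,8]=21  [0,1,2,5,6,7,8]=42  [1,2,3,5,6,7,8]=105  [1,2,4,5,6,7,8]=105  [2,3,4,5,6,7,8]=210
  first=0(j) contributes 420
  first=3(l) contributes 168
  first=4(h) contributes 168
|[w]| = 756

756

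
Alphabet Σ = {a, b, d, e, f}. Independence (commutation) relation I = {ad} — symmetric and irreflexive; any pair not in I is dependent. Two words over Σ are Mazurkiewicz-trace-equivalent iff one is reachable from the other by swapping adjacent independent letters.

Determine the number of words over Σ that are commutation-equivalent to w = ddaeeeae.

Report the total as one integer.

piece 0:d — minimal
piece 1:d rests on {0:d}
piece 2:a — minimal
piece 3:e rests on {1:d, 2:a}
piece 4:e rests on {3:e}
piece 5:e rests on {4:e}
piece 6:a rests on {5:e}
piece 7:e rests on {6:a}
minimal pieces: {0:d, 2:a}
ways to finish when only these pieces remain (= sum over removing one remaining piece with nothing left below it):
  1 left: {7}→1
  2 left: {6,7}→1
  3 left: {5,6,7}→1
  4 left: {4,5,6,7}→1
  5 left: {3,4,5,6,7}→1
  6 left: {1,3,4,5,6,7}→1  {2,3,4,5,6,7}→1
  placing 0:d first → 2 extensions
  placing 2:a first → 1 extensions
total linear extensions = 3

3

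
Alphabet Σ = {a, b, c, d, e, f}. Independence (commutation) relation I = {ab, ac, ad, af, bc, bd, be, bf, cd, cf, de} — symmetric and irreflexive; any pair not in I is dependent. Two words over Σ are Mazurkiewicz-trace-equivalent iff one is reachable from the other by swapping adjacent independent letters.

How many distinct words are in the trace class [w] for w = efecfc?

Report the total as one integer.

drop 0:e onto floor
drop 1:f onto {0:e}
drop 2:e onto {1:f}
drop 3:c onto {2:e}
drop 4:f onto {2:e}
drop 5:c onto {3:c}
ground layer = {0:e}
drop-orders for the pieces not yet dropped (sum over which currently-grounded one goes next):
  1 to go: {4} 1  {5} 1
  2 to go: {3,5} 1  {4,5} 2
  3 to go: {3,4,5} 3
  4 to go: {2,3,4,5} 3
  if 0:e drops first: 3 orders

3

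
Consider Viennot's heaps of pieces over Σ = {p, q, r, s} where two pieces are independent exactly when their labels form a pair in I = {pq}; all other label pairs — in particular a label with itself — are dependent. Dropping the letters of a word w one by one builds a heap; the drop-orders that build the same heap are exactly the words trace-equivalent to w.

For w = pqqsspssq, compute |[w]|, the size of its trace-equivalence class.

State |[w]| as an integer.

3

0(p) covers ∅
1(q) covers ∅
2(q) covers 1:q
3(s) covers 0:p, 2:q
4(s) covers 3:s
5(p) covers 4:s
6(s) covers 5:p
7(s) covers 6:s
8(q) covers 7:s
floor of heap: 0:p, 1:q
completions by unplaced set U, small U first (add the entries for U minus each lowest piece of U):
  |U|=1: {8}:1
  |U|=2: {7,8}:1
  |U|=3: {6,7,8}:1
  |U|=4: {5,6,7,8}:1
  |U|=5: {4,5,6,7,8}:1
  |U|=6: {3,4,5,6,7,8}:1
  |U|=7: {0,3,4,5,6,7,8}:1  {2,3,4,5,6,7,8}:1
  start at 0(p): 1
  start at 1(q): 2
sum over floor = 3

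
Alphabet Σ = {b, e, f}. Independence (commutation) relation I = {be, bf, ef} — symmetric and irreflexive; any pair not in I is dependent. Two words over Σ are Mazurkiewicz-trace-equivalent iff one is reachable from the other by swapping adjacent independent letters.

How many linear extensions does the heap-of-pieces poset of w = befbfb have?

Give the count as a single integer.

drop 0:b onto floor
drop 1:e onto floor
drop 2:f onto floor
drop 3:b onto {0:b}
drop 4:f onto {2:f}
drop 5:b onto {3:b}
ground layer = {0:b, 1:e, 2:f}
drop-orders for the pieces not yet dropped (sum over which currently-grounded one goes next):
  1 to go: {1} 1  {4} 1  {5} 1
  2 to go: {1,4} 2  {1,5} 2  {2,4} 1  {3,5} 1  {4,5} 2
  3 to go: {0,3,5} 1  {1,2,4} 3  {1,3,5} 3  {1,4,5} 6  {2,4,5} 3  {3,4,5} 3
  4 to go: {0,1,3,5} 4  {0,3,4,5} 4  {1,2,4,5} 12  {1,3,4,5} 12  {2,3,4,5} 6
  if 0:b drops first: 30 orders
  if 1:e drops first: 10 orders
  if 2:f drops first: 20 orders
heap linearizations: 60

60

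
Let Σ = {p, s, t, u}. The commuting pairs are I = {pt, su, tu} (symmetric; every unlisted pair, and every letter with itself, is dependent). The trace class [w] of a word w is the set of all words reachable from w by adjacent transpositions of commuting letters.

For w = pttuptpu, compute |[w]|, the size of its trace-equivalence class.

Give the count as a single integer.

0(p) covers ∅
1(t) covers ∅
2(t) covers 1:t
3(u) covers 0:p
4(p) covers 3:u
5(t) covers 2:t
6(p) covers 4:p
7(u) covers 6:p
floor of heap: 0:p, 1:t
completions by unplaced set U, small U first (add the entries for U minus each lowest piece of U):
  |U|=1: {5}:1  {7}:1
  |U|=2: {2,5}:1  {5,7}:2  {6,7}:1
  |U|=3: {1,2,5}:1  {2,5,7}:3  {4,6,7}:1  {5,6,7}:3
  |U|=4: {1,2,5,7}:4  {2,5,6,7}:6  {3,4,6,7}:1  {4,5,6,7}:4
  |U|=5: {0,3,4,6,7}:1  {1,2,5,6,7}:10  {2,4,5,6,7}:10  {3,4,5,6,7}:5
  |U|=6: {0,3,4,5,6,7}:6  {1,2,4,5,6,7}:20  {2,3,4,5,6,7}:15
  start at 0(p): 35
  start at 1(t): 21
sum over floor = 56

56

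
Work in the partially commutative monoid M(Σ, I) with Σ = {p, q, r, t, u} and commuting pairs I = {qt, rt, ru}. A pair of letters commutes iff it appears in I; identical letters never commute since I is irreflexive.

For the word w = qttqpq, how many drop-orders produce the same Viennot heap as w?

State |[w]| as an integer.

piece 0:q — minimal
piece 1:t — minimal
piece 2:t rests on {1:t}
piece 3:q rests on {0:q}
piece 4:p rests on {2:t, 3:q}
piece 5:q rests on {4:p}
minimal pieces: {0:q, 1:t}
ways to finish when only these pieces remain (= sum over removing one remaining piece with nothing left below it):
  1 left: {5}→1
  2 left: {4,5}→1
  3 left: {2,4,5}→1  {3,4,5}→1
  4 left: {0,3,4,5}→1  {1,2,4,5}→1  {2,3,4,5}→2
  placing 0:q first → 3 extensions
  placing 1:t first → 3 extensions
total linear extensions = 6

6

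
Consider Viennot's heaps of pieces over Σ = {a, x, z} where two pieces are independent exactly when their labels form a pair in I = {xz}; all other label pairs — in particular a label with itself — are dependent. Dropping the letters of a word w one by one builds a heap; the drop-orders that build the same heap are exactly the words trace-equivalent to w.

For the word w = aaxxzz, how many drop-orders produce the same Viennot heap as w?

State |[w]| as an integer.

6

piece 0:a — minimal
piece 1:a rests on {0:a}
piece 2:x rests on {1:a}
piece 3:x rests on {2:x}
piece 4:z rests on {1:a}
piece 5:z rests on {4:z}
minimal pieces: {0:a}
ways to finish when only these pieces remain (= sum over removing one remaining piece with nothing left below it):
  1 left: {3}→1  {5}→1
  2 left: {2,3}→1  {3,5}→2  {4,5}→1
  3 left: {2,3,5}→3  {3,4,5}→3
  4 left: {2,3,4,5}→6
  placing 0:a first → 6 extensions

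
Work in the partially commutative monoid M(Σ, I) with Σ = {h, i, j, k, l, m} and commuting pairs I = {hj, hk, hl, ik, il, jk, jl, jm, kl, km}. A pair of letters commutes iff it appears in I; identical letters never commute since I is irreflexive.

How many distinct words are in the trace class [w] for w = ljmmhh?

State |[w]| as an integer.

6

piece 0:l — minimal
piece 1:j — minimal
piece 2:m rests on {0:l}
piece 3:m rests on {2:m}
piece 4:h rests on {3:m}
piece 5:h rests on {4:h}
minimal pieces: {0:l, 1:j}
ways to finish when only these pieces remain (= sum over removing one remaining piece with nothing left below it):
  1 left: {1}→1  {5}→1
  2 left: {1,5}→2  {4,5}→1
  3 left: {1,4,5}→3  {3,4,5}→1
  4 left: {1,3,4,5}→4  {2,3,4,5}→1
  placing 0:l first → 5 extensions
  placing 1:j first → 1 extensions
total linear extensions = 6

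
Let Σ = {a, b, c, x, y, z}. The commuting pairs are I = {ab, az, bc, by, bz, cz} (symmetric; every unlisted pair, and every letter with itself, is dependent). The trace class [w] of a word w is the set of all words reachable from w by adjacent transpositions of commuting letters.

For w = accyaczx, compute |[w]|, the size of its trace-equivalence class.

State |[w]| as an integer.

0(a) covers ∅
1(c) covers 0:a
2(c) covers 1:c
3(y) covers 2:c
4(a) covers 3:y
5(c) covers 4:a
6(z) covers 3:y
7(x) covers 5:c, 6:z
floor of heap: 0:a
completions by unplaced set U, small U first (add the entries for U minus each lowest piece of U):
  |U|=1: {7}:1
  |U|=2: {5,7}:1  {6,7}:1
  |U|=3: {4,5,7}:1  {5,6,7}:2
  |U|=4: {4,5,6,7}:3
  |U|=5: {3,4,5,6,7}:3
  |U|=6: {2,3,4,5,6,7}:3
  start at 0(a): 3

3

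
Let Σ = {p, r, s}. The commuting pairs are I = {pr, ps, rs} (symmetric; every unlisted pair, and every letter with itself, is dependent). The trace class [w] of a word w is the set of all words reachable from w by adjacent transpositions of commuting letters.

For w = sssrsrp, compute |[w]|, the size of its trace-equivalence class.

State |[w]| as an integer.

#0=s has no predecessor
#1=s depends on [0:s]
#2=s depends on [1:s]
#3=r has no predecessor
#4=s depends on [2:s]
#5=r depends on [3:r]
#6=p has no predecessor
sources: [0:s, 3:r, 6:p]
N(rest) = Σ N(rest − s) over sources s of rest; N(one piece) = 1:
  size 1 → [4]=1  [5]=1  [6]=1
  size 2 → [2,4]=1  [3,5]=1  [4,5]=2  [4,6]=2  [5,6]=2
  size 3 → [1,2,4]=1  [2,4,5]=3  [2,4,6]=3  [3,4,5]=3  [3,5,6]=3  [4,5,6]=6
  size 4 → [0,1,2,4]=1  [1,2,4,5]=4  [1,2,4,6]=4  [2,3,4,5]=6  [2,4,5,6]=12  [3,4,5,6]=12
  size 5 → [0,1,2,4,5]=5  [0,1,2,4,6]=5  [1,2,3,4,5]=10  [1,2,4,5,6]=20  [2,3,4,5,6]=30
  first=0(s) contributes 60
  first=3(r) contributes 30
  first=6(p) contributes 15
|[w]| = 105

105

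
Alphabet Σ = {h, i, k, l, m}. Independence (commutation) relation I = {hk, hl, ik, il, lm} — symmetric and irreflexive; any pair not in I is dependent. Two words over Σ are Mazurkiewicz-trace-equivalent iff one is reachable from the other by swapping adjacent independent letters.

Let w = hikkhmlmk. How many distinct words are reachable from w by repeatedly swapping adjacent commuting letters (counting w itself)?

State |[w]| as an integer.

40

piece 0:h — minimal
piece 1:i rests on {0:h}
piece 2:k — minimal
piece 3:k rests on {2:k}
piece 4:h rests on {1:i}
piece 5:m rests on {3:k, 4:h}
piece 6:l rests on {3:k}
piece 7:m rests on {5:m}
piece 8:k rests on {6:l, 7:m}
minimal pieces: {0:h, 2:k}
ways to finish when only these pieces remain (= sum over removing one remaining piece with nothing left below it):
  1 left: {8}→1
  2 left: {6,8}→1  {7,8}→1
  3 left: {5,7,8}→1  {6,7,8}→2
  4 left: {4,5,7,8}→1  {5,6,7,8}→3
  5 left: {1,4,5,7,8}→1  {3,5,6,7,8}→3  {4,5,6,7,8}→4
  6 left: {0,1,4,5,7,8}→1  {1,4,5,6,7,8}→5  {2,3,5,6,7,8}→3  {3,4,5,6,7,8}→7
  7 left: {0,1,4,5,6,7,8}→6  {1,3,4,5,6,7,8}→12  {2,3,4,5,6,7,8}→10
  placing 0:h first → 22 extensions
  placing 2:k first → 18 extensions
total linear extensions = 40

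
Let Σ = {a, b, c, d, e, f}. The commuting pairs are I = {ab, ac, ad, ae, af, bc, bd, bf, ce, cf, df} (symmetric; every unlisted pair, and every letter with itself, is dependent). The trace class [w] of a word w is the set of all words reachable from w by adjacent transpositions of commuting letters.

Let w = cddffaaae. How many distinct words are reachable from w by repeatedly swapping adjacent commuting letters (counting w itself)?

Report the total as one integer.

840

drop 0:c onto floor
drop 1:d onto {0:c}
drop 2:d onto {1:d}
drop 3:f onto floor
drop 4:f onto {3:f}
drop 5:a onto floor
drop 6:a onto {5:a}
drop 7:a onto {6:a}
drop 8:e onto {2:d, 4:f}
ground layer = {0:c, 3:f, 5:a}
drop-orders for the pieces not yet dropped (sum over which currently-grounded one goes next):
  1 to go: {7} 1  {8} 1
  2 to go: {2,8} 1  {4,8} 1  {6,7} 1  {7,8} 2
  3 to go: {1,2,8} 1  {2,4,8} 2  {2,7,8} 3  {3,4,8} 1  {4,7,8} 3  {5,6,7} 1  {6,7,8} 3
  4 to go: {0,1,2,8} 1  {1,2,4,8} 3  {1,2,7,8} 4  {2,3,4,8} 3  {2,4,7,8} 8  {2,6,7,8} 6  {3,4,7,8} 4  {4,6,7,8} 6  {5,6,7,8} 4
  5 to go: {0,1,2,4,8} 4  {0,1,2,7,8} 5  {1,2,3,4,8} 6  {1,2,4,7,8} 15  {1,2,6,7,8} 10  {2,3,4,7,8} 15  {2,4,6,7,8} 20  {2,5,6,7,8} 10  {3,4,6,7,8} 10  {4,5,6,7,8} 10
  6 to go: {0,1,2,3,4,8} 10  {0,1,2,4,7,8} 24  {0,1,2,6,7,8} 15  {1,2,3,4,7,8} 36  {1,2,4,6,7,8} 45  {1,2,5,6,7,8} 20  {2,3,4,6,7,8} 45  {2,4,5,6,7,8} 40  {3,4,5,6,7,8} 20
  7 to go: {0,1,2,3,4,7,8} 70  {0,1,2,4,6,7,8} 84  {0,1,2,5,6,7,8} 35  {1,2,3,4,6,7,8} 126  {1,2,4,5,6,7,8} 105  {2,3,4,5,6,7,8} 105
  if 0:c drops first: 336 orders
  if 3:f drops first: 224 orders
  if 5:a drops first: 280 orders
heap linearizations: 840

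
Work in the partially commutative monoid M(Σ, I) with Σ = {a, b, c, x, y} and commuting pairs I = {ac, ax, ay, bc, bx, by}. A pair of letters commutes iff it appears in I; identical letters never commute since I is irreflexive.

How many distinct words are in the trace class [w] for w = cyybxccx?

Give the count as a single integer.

8

piece 0:c — minimal
piece 1:y rests on {0:c}
piece 2:y rests on {1:y}
piece 3:b — minimal
piece 4:x rests on {2:y}
piece 5:c rests on {4:x}
piece 6:c rests on {5:c}
piece 7:x rests on {6:c}
minimal pieces: {0:c, 3:b}
ways to finish when only these pieces remain (= sum over removing one remaining piece with nothing left below it):
  1 left: {3}→1  {7}→1
  2 left: {3,7}→2  {6,7}→1
  3 left: {3,6,7}→3  {5,6,7}→1
  4 left: {3,5,6,7}→4  {4,5,6,7}→1
  5 left: {2,4,5,6,7}→1  {3,4,5,6,7}→5
  6 left: {1,2,4,5,6,7}→1  {2,3,4,5,6,7}→6
  placing 0:c first → 7 extensions
  placing 3:b first → 1 extensions
total linear extensions = 8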